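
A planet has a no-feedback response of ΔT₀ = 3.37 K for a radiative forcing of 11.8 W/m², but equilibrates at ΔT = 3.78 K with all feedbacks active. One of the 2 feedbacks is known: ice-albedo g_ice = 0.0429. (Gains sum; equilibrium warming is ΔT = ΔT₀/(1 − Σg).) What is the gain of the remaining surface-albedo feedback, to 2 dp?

Amplification A = ΔT/ΔT₀ = 3.78/3.37 = 1.122.
Total gain g = 1 − 1/A = 1 − 1/1.122 = 0.1087.
The known gain is 0.0429.
g_alb = 0.1087 − 0.0429 = 0.07.

0.07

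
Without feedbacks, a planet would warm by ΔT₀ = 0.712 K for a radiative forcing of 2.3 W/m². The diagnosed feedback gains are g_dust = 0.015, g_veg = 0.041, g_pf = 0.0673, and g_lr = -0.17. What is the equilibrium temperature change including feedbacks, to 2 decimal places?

Total gain g = 0.015 + 0.041 + 0.0673 − 0.17 = -0.0467.
Amplification A = 1/(1 + 0.0467) = 0.9554.
ΔT = 0.712 × 0.9554 = 0.68 K.

0.68 K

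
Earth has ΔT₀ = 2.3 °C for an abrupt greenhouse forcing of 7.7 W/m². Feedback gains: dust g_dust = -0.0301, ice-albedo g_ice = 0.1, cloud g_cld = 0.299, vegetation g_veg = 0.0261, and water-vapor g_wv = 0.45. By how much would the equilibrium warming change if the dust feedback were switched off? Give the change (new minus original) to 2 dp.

3.58 °C

Original: g = 0.845, ΔT = 2.3/(1−0.845) = 14.8387 °C.
Without dust: g' = 0.8751, ΔT' = 2.3/(1−0.8751) = 18.4147 °C.
Change = 18.4147 − 14.8387 = 3.58 °C.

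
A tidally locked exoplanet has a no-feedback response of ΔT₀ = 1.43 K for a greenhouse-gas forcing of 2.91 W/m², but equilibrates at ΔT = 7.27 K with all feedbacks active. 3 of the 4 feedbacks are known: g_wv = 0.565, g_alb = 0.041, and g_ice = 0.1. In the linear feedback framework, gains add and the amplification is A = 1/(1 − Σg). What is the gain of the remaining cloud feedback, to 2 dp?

0.10

Amplification A = ΔT/ΔT₀ = 7.27/1.43 = 5.084.
Total gain g = 1 − 1/A = 1 − 1/5.084 = 0.8033.
Known gains sum to 0.565 + 0.041 + 0.1 = 0.706.
g_cld = 0.8033 − 0.706 = 0.10.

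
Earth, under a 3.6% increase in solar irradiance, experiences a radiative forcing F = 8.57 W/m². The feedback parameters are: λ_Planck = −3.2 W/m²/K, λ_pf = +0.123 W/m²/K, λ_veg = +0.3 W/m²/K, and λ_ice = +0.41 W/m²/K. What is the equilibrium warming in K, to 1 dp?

3.6 K

Net feedback parameter λ = (−3.2) + (+0.123) + (+0.3) + (+0.41) = -2.367 W/m²/K.
ΔT = −F/λ = −8.57/(-2.367) = 3.6 K.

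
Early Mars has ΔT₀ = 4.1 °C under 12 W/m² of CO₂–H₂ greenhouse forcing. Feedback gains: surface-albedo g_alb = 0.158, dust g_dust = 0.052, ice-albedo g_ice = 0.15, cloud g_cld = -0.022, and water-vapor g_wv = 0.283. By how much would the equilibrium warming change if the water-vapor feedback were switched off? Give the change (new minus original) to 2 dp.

Original: g = 0.621, ΔT = 4.1/(1−0.621) = 10.8179 °C.
Without water-vapor: g' = 0.338, ΔT' = 4.1/(1−0.338) = 6.1934 °C.
Change = 6.1934 − 10.8179 = -4.62 °C.

-4.62 °C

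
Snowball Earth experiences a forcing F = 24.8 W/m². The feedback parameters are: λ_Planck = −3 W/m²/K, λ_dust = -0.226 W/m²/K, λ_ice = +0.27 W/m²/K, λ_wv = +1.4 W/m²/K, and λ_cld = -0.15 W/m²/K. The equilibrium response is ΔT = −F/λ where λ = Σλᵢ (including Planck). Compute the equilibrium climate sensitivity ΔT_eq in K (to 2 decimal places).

Net feedback parameter λ = (−3) + (-0.226) + (+0.27) + (+1.4) + (-0.15) = -1.706 W/m²/K.
ΔT = −F/λ = −24.8/(-1.706) = 14.54 K.

14.54 K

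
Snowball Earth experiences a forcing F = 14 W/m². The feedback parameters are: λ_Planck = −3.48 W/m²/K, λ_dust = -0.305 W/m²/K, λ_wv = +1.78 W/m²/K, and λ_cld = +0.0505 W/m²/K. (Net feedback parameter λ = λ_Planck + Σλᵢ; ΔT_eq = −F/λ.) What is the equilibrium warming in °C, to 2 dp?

Net feedback parameter λ = (−3.48) + (-0.305) + (+1.78) + (+0.0505) = -1.9545 W/m²/K.
ΔT = −F/λ = −14/(-1.9545) = 7.16 °C.

7.16 °C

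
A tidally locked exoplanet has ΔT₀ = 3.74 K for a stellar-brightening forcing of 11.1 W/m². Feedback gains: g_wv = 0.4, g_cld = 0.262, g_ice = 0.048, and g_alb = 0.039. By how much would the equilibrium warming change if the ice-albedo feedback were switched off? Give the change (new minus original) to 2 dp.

Original: g = 0.749, ΔT = 3.74/(1−0.749) = 14.9004 K.
Without ice-albedo: g' = 0.701, ΔT' = 3.74/(1−0.701) = 12.5084 K.
Change = 12.5084 − 14.9004 = -2.39 K.

-2.39 K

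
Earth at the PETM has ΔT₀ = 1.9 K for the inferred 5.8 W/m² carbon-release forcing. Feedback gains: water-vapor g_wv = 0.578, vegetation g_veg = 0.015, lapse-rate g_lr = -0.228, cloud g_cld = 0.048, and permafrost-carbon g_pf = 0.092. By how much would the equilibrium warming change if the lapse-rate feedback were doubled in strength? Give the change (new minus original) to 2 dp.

-1.21 K

Original: g = 0.505, ΔT = 1.9/(1−0.505) = 3.8384 K.
With doubled lapse-rate: g' = 0.277, ΔT' = 1.9/(1−0.277) = 2.6279 K.
Change = 2.6279 − 3.8384 = -1.21 K.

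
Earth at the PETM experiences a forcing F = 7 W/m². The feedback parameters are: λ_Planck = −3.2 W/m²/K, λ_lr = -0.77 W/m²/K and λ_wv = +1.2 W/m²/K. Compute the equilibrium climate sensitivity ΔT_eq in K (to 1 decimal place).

Net feedback parameter λ = (−3.2) + (-0.77) + (+1.2) = -2.77 W/m²/K.
ΔT = −F/λ = −7/(-2.77) = 2.5 K.

2.5 K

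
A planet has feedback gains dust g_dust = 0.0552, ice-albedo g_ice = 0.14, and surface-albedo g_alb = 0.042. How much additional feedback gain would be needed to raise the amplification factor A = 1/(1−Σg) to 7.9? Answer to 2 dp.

0.64

Current total gain = 0.2372.
Target gain for A = 7.9: g* = 1 − 1/7.9 = 0.8734.
Additional gain needed = 0.8734 − 0.2372 = 0.64.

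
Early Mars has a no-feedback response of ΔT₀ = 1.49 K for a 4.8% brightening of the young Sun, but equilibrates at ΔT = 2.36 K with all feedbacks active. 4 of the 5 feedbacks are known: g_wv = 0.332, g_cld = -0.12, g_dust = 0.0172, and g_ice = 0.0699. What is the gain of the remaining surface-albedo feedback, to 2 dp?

Amplification A = ΔT/ΔT₀ = 2.36/1.49 = 1.584.
Total gain g = 1 − 1/A = 1 − 1/1.584 = 0.3687.
Known gains sum to 0.332 − 0.12 + 0.0172 + 0.0699 = 0.2991.
g_alb = 0.3687 − 0.2991 = 0.07.

0.07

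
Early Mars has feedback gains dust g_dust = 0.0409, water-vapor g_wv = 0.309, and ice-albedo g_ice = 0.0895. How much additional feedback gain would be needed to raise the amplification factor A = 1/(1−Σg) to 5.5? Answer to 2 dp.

0.38

Current total gain = 0.4394.
Target gain for A = 5.5: g* = 1 − 1/5.5 = 0.8182.
Additional gain needed = 0.8182 − 0.4394 = 0.38.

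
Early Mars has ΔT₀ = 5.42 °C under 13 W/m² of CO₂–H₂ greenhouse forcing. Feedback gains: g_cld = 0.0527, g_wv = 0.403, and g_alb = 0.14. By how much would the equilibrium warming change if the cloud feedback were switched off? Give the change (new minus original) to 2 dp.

-1.55 °C

Original: g = 0.5957, ΔT = 5.42/(1−0.5957) = 13.4059 °C.
Without cloud: g' = 0.543, ΔT' = 5.42/(1−0.543) = 11.8600 °C.
Change = 11.8600 − 13.4059 = -1.55 °C.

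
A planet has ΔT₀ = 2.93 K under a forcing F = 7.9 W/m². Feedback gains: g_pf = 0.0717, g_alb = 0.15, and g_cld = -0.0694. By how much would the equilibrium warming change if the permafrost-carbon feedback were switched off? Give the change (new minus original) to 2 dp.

-0.27 K

Original: g = 0.1523, ΔT = 2.93/(1−0.1523) = 3.4564 K.
Without permafrost-carbon: g' = 0.0806, ΔT' = 2.93/(1−0.0806) = 3.1869 K.
Change = 3.1869 − 3.4564 = -0.27 K.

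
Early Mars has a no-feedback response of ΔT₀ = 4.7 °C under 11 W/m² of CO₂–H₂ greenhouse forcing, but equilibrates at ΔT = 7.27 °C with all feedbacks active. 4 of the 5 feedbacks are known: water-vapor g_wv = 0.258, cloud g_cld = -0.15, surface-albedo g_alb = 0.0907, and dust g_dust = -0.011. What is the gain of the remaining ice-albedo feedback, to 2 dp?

Amplification A = ΔT/ΔT₀ = 7.27/4.7 = 1.547.
Total gain g = 1 − 1/A = 1 − 1/1.547 = 0.3536.
Known gains sum to 0.258 − 0.15 + 0.0907 − 0.011 = 0.1877.
g_ice = 0.3536 − 0.1877 = 0.17.

0.17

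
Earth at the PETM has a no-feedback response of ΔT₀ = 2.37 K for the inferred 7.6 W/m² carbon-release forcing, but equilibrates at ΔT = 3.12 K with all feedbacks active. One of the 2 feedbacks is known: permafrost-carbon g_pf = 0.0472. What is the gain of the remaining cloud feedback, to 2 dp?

0.19

Amplification A = ΔT/ΔT₀ = 3.12/2.37 = 1.316.
Total gain g = 1 − 1/A = 1 − 1/1.316 = 0.2401.
The known gain is 0.0472.
g_cld = 0.2401 − 0.0472 = 0.19.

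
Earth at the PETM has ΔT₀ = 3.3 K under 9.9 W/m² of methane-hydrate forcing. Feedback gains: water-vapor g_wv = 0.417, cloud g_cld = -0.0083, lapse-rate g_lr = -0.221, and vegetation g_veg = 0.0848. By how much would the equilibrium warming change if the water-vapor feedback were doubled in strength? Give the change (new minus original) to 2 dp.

Original: g = 0.2725, ΔT = 3.3/(1−0.2725) = 4.5361 K.
With doubled water-vapor: g' = 0.6895, ΔT' = 3.3/(1−0.6895) = 10.6280 K.
Change = 10.6280 − 4.5361 = 6.09 K.

6.09 K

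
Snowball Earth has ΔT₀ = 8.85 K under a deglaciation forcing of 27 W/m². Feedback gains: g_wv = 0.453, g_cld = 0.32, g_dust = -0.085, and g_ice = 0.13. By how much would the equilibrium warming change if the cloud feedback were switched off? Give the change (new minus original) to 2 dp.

Original: g = 0.818, ΔT = 8.85/(1−0.818) = 48.6264 K.
Without cloud: g' = 0.498, ΔT' = 8.85/(1−0.498) = 17.6295 K.
Change = 17.6295 − 48.6264 = -31.00 K.

-31.00 K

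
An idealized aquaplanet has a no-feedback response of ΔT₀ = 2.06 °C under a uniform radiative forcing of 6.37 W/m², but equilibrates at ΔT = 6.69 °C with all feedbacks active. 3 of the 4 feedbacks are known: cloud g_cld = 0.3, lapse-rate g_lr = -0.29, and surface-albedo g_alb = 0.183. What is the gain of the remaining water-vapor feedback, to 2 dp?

Amplification A = ΔT/ΔT₀ = 6.69/2.06 = 3.248.
Total gain g = 1 − 1/A = 1 − 1/3.248 = 0.6921.
Known gains sum to 0.3 − 0.29 + 0.183 = 0.193.
g_wv = 0.6921 − 0.193 = 0.50.

0.50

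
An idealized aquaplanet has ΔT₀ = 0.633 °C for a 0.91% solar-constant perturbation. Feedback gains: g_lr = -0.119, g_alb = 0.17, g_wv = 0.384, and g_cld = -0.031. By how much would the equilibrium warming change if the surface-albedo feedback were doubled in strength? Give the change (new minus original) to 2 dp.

Original: g = 0.404, ΔT = 0.633/(1−0.404) = 1.0621 °C.
With doubled surface-albedo: g' = 0.574, ΔT' = 0.633/(1−0.574) = 1.4859 °C.
Change = 1.4859 − 1.0621 = 0.42 °C.

0.42 °C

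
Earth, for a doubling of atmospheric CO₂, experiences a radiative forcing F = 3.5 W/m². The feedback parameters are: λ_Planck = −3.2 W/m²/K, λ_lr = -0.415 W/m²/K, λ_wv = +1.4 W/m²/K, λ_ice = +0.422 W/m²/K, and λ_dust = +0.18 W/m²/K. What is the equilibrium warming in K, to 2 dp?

Net feedback parameter λ = (−3.2) + (-0.415) + (+1.4) + (+0.422) + (+0.18) = -1.613 W/m²/K.
ΔT = −F/λ = −3.5/(-1.613) = 2.17 K.

2.17 K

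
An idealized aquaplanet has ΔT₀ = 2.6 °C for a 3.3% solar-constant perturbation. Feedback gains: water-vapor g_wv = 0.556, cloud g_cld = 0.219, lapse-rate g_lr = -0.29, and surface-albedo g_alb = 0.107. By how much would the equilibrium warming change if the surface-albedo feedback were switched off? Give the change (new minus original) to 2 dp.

-1.32 °C

Original: g = 0.592, ΔT = 2.6/(1−0.592) = 6.3725 °C.
Without surface-albedo: g' = 0.485, ΔT' = 2.6/(1−0.485) = 5.0485 °C.
Change = 5.0485 − 6.3725 = -1.32 °C.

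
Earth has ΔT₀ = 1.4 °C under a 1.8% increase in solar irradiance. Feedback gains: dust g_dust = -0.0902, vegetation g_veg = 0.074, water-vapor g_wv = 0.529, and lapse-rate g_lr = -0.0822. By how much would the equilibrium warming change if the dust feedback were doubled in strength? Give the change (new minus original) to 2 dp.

Original: g = 0.4306, ΔT = 1.4/(1−0.4306) = 2.4587 °C.
With doubled dust: g' = 0.3404, ΔT' = 1.4/(1−0.3404) = 2.1225 °C.
Change = 2.1225 − 2.4587 = -0.34 °C.

-0.34 °C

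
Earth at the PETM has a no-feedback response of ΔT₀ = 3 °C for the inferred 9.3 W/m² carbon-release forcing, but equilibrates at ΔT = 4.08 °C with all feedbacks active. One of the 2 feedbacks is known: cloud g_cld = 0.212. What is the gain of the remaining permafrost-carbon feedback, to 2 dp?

0.05

Amplification A = ΔT/ΔT₀ = 4.08/3 = 1.36.
Total gain g = 1 − 1/A = 1 − 1/1.36 = 0.2647.
The known gain is 0.212.
g_pf = 0.2647 − 0.212 = 0.05.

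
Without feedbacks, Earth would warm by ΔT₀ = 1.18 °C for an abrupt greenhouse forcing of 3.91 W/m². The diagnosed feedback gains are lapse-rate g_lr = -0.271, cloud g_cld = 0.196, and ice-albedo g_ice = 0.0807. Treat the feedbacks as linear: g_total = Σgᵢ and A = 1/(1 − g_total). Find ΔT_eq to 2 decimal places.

Total gain g = -0.271 + 0.196 + 0.0807 = 0.0057.
Amplification A = 1/(1 − 0.0057) = 1.006.
ΔT = 1.18 × 1.006 = 1.19 °C.

1.19 °C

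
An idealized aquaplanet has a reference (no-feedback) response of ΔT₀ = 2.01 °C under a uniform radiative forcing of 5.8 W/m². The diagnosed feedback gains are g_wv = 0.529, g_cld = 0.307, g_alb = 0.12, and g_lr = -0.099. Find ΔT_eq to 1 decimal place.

Total gain g = 0.529 + 0.307 + 0.12 − 0.099 = 0.857.
Amplification A = 1/(1 − 0.857) = 6.993.
ΔT = 2.01 × 6.993 = 14.1 °C.

14.1 °C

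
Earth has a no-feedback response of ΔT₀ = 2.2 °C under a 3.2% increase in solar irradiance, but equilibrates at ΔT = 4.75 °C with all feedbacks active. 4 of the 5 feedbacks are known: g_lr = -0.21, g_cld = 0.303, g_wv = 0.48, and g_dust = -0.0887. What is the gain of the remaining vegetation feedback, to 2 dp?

Amplification A = ΔT/ΔT₀ = 4.75/2.2 = 2.159.
Total gain g = 1 − 1/A = 1 − 1/2.159 = 0.5368.
Known gains sum to -0.21 + 0.303 + 0.48 − 0.0887 = 0.4843.
g_veg = 0.5368 − 0.4843 = 0.05.

0.05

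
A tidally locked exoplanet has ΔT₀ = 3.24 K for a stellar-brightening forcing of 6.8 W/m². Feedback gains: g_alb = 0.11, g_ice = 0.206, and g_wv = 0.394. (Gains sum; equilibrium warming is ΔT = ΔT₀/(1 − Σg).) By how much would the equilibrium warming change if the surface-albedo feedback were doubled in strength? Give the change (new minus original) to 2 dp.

Original: g = 0.71, ΔT = 3.24/(1−0.71) = 11.1724 K.
With doubled surface-albedo: g' = 0.82, ΔT' = 3.24/(1−0.82) = 18.0000 K.
Change = 18.0000 − 11.1724 = 6.83 K.

6.83 K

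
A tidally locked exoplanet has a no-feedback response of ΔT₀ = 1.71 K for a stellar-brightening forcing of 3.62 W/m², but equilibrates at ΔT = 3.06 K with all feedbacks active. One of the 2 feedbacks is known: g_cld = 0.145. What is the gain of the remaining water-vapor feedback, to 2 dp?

Amplification A = ΔT/ΔT₀ = 3.06/1.71 = 1.789.
Total gain g = 1 − 1/A = 1 − 1/1.789 = 0.441.
The known gain is 0.145.
g_wv = 0.441 − 0.145 = 0.30.

0.30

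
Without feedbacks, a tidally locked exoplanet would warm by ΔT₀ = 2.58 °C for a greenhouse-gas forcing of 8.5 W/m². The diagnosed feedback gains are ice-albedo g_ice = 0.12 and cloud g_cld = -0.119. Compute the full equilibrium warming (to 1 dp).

2.6 °C

Total gain g = 0.12 − 0.119 = 0.001.
Amplification A = 1/(1 − 0.001) = 1.001.
ΔT = 2.58 × 1.001 = 2.6 °C.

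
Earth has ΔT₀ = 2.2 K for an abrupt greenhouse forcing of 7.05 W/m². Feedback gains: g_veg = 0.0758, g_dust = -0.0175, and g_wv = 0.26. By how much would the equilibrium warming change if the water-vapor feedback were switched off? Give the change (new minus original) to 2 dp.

Original: g = 0.3183, ΔT = 2.2/(1−0.3183) = 3.2272 K.
Without water-vapor: g' = 0.0583, ΔT' = 2.2/(1−0.0583) = 2.3362 K.
Change = 2.3362 − 3.2272 = -0.89 K.

-0.89 K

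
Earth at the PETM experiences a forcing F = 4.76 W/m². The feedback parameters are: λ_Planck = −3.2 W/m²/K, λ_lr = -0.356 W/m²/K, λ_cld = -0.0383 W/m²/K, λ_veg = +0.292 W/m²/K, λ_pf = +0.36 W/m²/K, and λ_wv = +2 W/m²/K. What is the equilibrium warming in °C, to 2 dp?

Net feedback parameter λ = (−3.2) + (-0.356) + (-0.0383) + (+0.292) + (+0.36) + (+2) = -0.9423 W/m²/K.
ΔT = −F/λ = −4.76/(-0.9423) = 5.05 °C.

5.05 °C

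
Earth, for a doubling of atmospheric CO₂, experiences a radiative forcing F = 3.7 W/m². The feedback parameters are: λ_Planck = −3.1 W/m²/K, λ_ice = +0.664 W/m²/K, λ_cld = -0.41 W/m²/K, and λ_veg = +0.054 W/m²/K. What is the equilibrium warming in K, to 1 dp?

1.3 K

Net feedback parameter λ = (−3.1) + (+0.664) + (-0.41) + (+0.054) = -2.792 W/m²/K.
ΔT = −F/λ = −3.7/(-2.792) = 1.3 K.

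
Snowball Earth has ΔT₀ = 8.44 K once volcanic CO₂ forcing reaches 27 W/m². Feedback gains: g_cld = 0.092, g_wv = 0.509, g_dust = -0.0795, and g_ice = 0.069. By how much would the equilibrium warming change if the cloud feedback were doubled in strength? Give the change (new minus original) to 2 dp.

5.97 K

Original: g = 0.5905, ΔT = 8.44/(1−0.5905) = 20.6105 K.
With doubled cloud: g' = 0.6825, ΔT' = 8.44/(1−0.6825) = 26.5827 K.
Change = 26.5827 − 20.6105 = 5.97 K.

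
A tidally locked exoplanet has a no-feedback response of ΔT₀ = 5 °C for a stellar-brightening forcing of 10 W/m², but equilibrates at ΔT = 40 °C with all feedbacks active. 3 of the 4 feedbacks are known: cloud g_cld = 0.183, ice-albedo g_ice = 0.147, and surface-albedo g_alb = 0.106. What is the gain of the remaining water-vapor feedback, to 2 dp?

0.44

Amplification A = ΔT/ΔT₀ = 40/5 = 8.
Total gain g = 1 − 1/A = 1 − 1/8 = 0.875.
Known gains sum to 0.183 + 0.147 + 0.106 = 0.436.
g_wv = 0.875 − 0.436 = 0.44.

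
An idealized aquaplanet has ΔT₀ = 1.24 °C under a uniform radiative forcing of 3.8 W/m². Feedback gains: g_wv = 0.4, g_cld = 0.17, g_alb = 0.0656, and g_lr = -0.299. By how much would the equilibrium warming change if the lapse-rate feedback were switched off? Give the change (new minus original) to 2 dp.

1.53 °C

Original: g = 0.3366, ΔT = 1.24/(1−0.3366) = 1.8692 °C.
Without lapse-rate: g' = 0.6356, ΔT' = 1.24/(1−0.6356) = 3.4029 °C.
Change = 3.4029 − 1.8692 = 1.53 °C.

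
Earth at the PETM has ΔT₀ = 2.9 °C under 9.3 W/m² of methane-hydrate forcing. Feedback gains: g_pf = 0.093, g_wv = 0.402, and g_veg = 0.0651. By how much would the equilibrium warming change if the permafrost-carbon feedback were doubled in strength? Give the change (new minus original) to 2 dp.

1.77 °C

Original: g = 0.5601, ΔT = 2.9/(1−0.5601) = 6.5924 °C.
With doubled permafrost-carbon: g' = 0.6531, ΔT' = 2.9/(1−0.6531) = 8.3598 °C.
Change = 8.3598 − 6.5924 = 1.77 °C.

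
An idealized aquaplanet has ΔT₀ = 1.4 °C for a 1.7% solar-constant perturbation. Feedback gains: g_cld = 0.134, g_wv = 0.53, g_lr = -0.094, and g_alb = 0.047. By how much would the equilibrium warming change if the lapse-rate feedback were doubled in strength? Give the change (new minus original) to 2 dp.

Original: g = 0.617, ΔT = 1.4/(1−0.617) = 3.6554 °C.
With doubled lapse-rate: g' = 0.523, ΔT' = 1.4/(1−0.523) = 2.9350 °C.
Change = 2.9350 − 3.6554 = -0.72 °C.

-0.72 °C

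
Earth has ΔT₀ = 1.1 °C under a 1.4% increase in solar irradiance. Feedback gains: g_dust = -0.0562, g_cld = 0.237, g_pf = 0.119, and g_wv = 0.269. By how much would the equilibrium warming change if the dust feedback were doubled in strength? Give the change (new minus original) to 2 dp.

Original: g = 0.5688, ΔT = 1.1/(1−0.5688) = 2.5510 °C.
With doubled dust: g' = 0.5126, ΔT' = 1.1/(1−0.5126) = 2.2569 °C.
Change = 2.2569 − 2.5510 = -0.29 °C.

-0.29 °C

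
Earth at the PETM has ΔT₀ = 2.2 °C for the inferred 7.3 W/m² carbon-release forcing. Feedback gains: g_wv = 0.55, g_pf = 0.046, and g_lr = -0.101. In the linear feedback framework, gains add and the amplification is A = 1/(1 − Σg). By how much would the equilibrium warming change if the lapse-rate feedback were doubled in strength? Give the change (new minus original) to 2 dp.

Original: g = 0.495, ΔT = 2.2/(1−0.495) = 4.3564 °C.
With doubled lapse-rate: g' = 0.394, ΔT' = 2.2/(1−0.394) = 3.6304 °C.
Change = 3.6304 − 4.3564 = -0.73 °C.

-0.73 °C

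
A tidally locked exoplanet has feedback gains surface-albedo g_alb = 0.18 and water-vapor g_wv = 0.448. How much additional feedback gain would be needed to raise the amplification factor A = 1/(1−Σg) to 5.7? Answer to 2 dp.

Current total gain = 0.628.
Target gain for A = 5.7: g* = 1 − 1/5.7 = 0.8246.
Additional gain needed = 0.8246 − 0.628 = 0.20.

0.20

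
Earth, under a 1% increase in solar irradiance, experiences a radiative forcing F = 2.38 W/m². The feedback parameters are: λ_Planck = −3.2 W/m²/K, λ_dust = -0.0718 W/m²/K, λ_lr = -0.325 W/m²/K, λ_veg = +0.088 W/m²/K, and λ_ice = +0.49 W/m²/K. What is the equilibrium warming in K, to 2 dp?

Net feedback parameter λ = (−3.2) + (-0.0718) + (-0.325) + (+0.088) + (+0.49) = -3.0188 W/m²/K.
ΔT = −F/λ = −2.38/(-3.0188) = 0.79 K.

0.79 K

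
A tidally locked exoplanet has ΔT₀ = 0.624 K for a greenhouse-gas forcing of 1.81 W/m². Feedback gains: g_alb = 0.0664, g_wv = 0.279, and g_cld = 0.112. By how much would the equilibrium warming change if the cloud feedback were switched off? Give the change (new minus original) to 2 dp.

-0.20 K

Original: g = 0.4574, ΔT = 0.624/(1−0.4574) = 1.1500 K.
Without cloud: g' = 0.3454, ΔT' = 0.624/(1−0.3454) = 0.9533 K.
Change = 0.9533 − 1.1500 = -0.20 K.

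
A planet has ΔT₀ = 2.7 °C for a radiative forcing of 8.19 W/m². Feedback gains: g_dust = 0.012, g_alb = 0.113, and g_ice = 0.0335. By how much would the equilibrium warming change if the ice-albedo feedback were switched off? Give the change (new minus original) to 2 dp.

-0.12 °C

Original: g = 0.1585, ΔT = 2.7/(1−0.1585) = 3.2086 °C.
Without ice-albedo: g' = 0.125, ΔT' = 2.7/(1−0.125) = 3.0857 °C.
Change = 3.0857 − 3.2086 = -0.12 °C.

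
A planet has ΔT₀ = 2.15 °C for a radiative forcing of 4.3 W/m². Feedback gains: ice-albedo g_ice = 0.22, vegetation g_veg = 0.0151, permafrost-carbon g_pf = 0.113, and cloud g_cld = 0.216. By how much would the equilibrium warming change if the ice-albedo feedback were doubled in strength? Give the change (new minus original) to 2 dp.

5.03 °C

Original: g = 0.5641, ΔT = 2.15/(1−0.5641) = 4.9323 °C.
With doubled ice-albedo: g' = 0.7841, ΔT' = 2.15/(1−0.7841) = 9.9583 °C.
Change = 9.9583 − 4.9323 = 5.03 °C.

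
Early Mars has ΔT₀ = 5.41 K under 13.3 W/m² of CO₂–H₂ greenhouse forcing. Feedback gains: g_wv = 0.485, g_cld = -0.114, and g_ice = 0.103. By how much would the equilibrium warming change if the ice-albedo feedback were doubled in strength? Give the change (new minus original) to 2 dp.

2.50 K

Original: g = 0.474, ΔT = 5.41/(1−0.474) = 10.2852 K.
With doubled ice-albedo: g' = 0.577, ΔT' = 5.41/(1−0.577) = 12.7896 K.
Change = 12.7896 − 10.2852 = 2.50 K.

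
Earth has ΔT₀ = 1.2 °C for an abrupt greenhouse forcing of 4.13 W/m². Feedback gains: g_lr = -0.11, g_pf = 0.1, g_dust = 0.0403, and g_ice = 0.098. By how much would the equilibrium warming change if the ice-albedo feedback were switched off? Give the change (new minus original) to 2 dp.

Original: g = 0.1283, ΔT = 1.2/(1−0.1283) = 1.3766 °C.
Without ice-albedo: g' = 0.0303, ΔT' = 1.2/(1−0.0303) = 1.2375 °C.
Change = 1.2375 − 1.3766 = -0.14 °C.

-0.14 °C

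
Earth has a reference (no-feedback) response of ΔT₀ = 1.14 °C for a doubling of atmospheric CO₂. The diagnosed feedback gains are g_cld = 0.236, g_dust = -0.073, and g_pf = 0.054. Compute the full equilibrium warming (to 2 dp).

1.46 °C

Total gain g = 0.236 − 0.073 + 0.054 = 0.217.
Amplification A = 1/(1 − 0.217) = 1.277.
ΔT = 1.14 × 1.277 = 1.46 °C.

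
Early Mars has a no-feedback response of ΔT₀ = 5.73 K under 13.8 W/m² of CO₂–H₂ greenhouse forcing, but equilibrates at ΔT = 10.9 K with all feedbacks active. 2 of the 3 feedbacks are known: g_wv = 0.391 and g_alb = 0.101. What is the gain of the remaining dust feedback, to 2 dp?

-0.02

Amplification A = ΔT/ΔT₀ = 10.9/5.73 = 1.902.
Total gain g = 1 − 1/A = 1 − 1/1.902 = 0.4742.
Known gains sum to 0.391 + 0.101 = 0.492.
g_dust = 0.4742 − 0.492 = -0.02.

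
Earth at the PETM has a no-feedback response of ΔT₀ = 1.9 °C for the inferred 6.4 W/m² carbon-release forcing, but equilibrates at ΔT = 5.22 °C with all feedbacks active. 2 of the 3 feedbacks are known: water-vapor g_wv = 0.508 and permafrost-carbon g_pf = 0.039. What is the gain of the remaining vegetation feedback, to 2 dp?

0.09

Amplification A = ΔT/ΔT₀ = 5.22/1.9 = 2.747.
Total gain g = 1 − 1/A = 1 − 1/2.747 = 0.636.
Known gains sum to 0.508 + 0.039 = 0.547.
g_veg = 0.636 − 0.547 = 0.09.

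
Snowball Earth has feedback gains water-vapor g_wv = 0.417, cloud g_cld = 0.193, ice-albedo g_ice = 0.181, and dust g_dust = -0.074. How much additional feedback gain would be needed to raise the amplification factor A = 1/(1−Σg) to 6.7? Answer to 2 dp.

Current total gain = 0.717.
Target gain for A = 6.7: g* = 1 − 1/6.7 = 0.8507.
Additional gain needed = 0.8507 − 0.717 = 0.13.

0.13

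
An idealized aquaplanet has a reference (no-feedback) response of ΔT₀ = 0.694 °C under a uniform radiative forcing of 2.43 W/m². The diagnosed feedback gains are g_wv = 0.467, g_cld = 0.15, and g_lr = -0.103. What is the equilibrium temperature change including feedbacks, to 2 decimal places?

1.43 °C

Total gain g = 0.467 + 0.15 − 0.103 = 0.514.
Amplification A = 1/(1 − 0.514) = 2.058.
ΔT = 0.694 × 2.058 = 1.43 °C.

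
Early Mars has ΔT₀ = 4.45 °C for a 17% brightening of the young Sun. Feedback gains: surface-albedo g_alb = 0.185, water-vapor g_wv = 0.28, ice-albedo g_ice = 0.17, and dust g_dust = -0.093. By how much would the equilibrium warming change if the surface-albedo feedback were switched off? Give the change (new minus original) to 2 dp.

-2.80 °C

Original: g = 0.542, ΔT = 4.45/(1−0.542) = 9.7162 °C.
Without surface-albedo: g' = 0.357, ΔT' = 4.45/(1−0.357) = 6.9207 °C.
Change = 6.9207 − 9.7162 = -2.80 °C.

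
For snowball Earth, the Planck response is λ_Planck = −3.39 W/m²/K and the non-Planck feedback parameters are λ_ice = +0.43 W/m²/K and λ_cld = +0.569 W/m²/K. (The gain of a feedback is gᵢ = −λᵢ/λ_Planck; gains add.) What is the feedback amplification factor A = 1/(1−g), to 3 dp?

Convert to gains: g_ice = 0.43/3.39 = 0.1268; g_cld = 0.569/3.39 = 0.1678.
Total gain g = 0.2946.
A = 1/(1 − 0.2946) = 1.418.

1.418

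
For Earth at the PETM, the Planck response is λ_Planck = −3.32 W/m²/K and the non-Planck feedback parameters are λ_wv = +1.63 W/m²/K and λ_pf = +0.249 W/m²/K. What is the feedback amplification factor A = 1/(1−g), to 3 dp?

Convert to gains: g_wv = 1.63/3.32 = 0.491; g_pf = 0.249/3.32 = 0.075.
Total gain g = 0.566.
A = 1/(1 − 0.566) = 2.304.

2.304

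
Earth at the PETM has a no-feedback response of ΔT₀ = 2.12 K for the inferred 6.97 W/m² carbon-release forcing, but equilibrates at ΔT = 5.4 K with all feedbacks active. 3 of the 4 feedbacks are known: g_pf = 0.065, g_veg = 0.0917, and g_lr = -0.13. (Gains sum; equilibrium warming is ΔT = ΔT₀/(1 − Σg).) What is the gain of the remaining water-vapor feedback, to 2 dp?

0.58

Amplification A = ΔT/ΔT₀ = 5.4/2.12 = 2.547.
Total gain g = 1 − 1/A = 1 − 1/2.547 = 0.6074.
Known gains sum to 0.065 + 0.0917 − 0.13 = 0.0267.
g_wv = 0.6074 − 0.0267 = 0.58.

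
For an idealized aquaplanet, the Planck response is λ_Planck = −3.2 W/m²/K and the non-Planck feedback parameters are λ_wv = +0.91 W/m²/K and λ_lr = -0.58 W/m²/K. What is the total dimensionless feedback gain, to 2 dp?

Convert to gains: g_wv = 0.91/3.2 = 0.2844; g_lr = -0.58/3.2 = -0.1812.
Total gain g = 0.1032.

0.10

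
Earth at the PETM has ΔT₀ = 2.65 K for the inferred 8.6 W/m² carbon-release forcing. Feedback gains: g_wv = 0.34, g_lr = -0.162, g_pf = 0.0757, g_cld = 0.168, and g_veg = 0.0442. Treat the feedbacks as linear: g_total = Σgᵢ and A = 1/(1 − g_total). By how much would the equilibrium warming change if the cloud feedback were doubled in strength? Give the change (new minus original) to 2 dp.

Original: g = 0.4659, ΔT = 2.65/(1−0.4659) = 4.9616 K.
With doubled cloud: g' = 0.6339, ΔT' = 2.65/(1−0.6339) = 7.2385 K.
Change = 7.2385 − 4.9616 = 2.28 K.

2.28 K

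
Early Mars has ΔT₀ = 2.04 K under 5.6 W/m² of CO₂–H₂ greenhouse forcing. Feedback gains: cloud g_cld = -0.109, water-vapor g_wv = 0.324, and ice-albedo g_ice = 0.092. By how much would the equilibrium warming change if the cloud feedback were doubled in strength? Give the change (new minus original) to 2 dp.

Original: g = 0.307, ΔT = 2.04/(1−0.307) = 2.9437 K.
With doubled cloud: g' = 0.198, ΔT' = 2.04/(1−0.198) = 2.5436 K.
Change = 2.5436 − 2.9437 = -0.40 K.

-0.40 K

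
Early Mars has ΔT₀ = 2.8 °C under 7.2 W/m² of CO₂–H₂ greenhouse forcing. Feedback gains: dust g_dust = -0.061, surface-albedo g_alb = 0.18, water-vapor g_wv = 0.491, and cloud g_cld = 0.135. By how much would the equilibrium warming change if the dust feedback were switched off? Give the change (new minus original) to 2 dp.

3.45 °C

Original: g = 0.745, ΔT = 2.8/(1−0.745) = 10.9804 °C.
Without dust: g' = 0.806, ΔT' = 2.8/(1−0.806) = 14.4330 °C.
Change = 14.4330 − 10.9804 = 3.45 °C.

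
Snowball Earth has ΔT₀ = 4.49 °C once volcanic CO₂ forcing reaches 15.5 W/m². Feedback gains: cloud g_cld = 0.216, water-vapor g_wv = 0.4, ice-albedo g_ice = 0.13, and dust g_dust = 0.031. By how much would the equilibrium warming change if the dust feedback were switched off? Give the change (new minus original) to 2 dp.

Original: g = 0.777, ΔT = 4.49/(1−0.777) = 20.1345 °C.
Without dust: g' = 0.746, ΔT' = 4.49/(1−0.746) = 17.6772 °C.
Change = 17.6772 − 20.1345 = -2.46 °C.

-2.46 °C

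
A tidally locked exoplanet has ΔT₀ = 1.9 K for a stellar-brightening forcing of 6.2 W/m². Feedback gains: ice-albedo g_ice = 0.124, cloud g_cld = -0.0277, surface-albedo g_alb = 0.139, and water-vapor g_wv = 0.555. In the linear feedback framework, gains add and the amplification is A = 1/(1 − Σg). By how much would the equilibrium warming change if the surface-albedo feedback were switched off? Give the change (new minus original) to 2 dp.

-3.61 K

Original: g = 0.7903, ΔT = 1.9/(1−0.7903) = 9.0606 K.
Without surface-albedo: g' = 0.6513, ΔT' = 1.9/(1−0.6513) = 5.4488 K.
Change = 5.4488 − 9.0606 = -3.61 K.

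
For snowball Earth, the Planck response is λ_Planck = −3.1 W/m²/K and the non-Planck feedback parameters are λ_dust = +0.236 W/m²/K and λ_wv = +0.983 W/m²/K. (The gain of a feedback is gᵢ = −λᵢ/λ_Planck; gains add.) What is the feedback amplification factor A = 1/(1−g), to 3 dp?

1.648

Convert to gains: g_dust = 0.236/3.1 = 0.07613; g_wv = 0.983/3.1 = 0.3171.
Total gain g = 0.39323.
A = 1/(1 − 0.39323) = 1.648.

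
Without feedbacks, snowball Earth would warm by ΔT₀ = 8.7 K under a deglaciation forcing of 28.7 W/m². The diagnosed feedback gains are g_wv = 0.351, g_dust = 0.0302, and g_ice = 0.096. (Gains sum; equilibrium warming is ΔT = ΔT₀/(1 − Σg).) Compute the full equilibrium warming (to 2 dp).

Total gain g = 0.351 + 0.0302 + 0.096 = 0.4772.
Amplification A = 1/(1 − 0.4772) = 1.913.
ΔT = 8.7 × 1.913 = 16.64 K.

16.64 K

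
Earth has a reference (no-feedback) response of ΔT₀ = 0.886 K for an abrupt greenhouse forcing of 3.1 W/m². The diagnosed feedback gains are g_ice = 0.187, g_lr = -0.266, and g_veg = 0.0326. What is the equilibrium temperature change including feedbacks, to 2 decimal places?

Total gain g = 0.187 − 0.266 + 0.0326 = -0.0464.
Amplification A = 1/(1 + 0.0464) = 0.9557.
ΔT = 0.886 × 0.9557 = 0.85 K.

0.85 K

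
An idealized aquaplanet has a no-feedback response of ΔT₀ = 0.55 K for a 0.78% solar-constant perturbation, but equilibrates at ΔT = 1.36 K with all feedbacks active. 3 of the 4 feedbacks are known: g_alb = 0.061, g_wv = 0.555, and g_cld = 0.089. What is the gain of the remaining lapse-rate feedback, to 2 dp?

Amplification A = ΔT/ΔT₀ = 1.36/0.55 = 2.473.
Total gain g = 1 − 1/A = 1 − 1/2.473 = 0.5956.
Known gains sum to 0.061 + 0.555 + 0.089 = 0.705.
g_lr = 0.5956 − 0.705 = -0.11.

-0.11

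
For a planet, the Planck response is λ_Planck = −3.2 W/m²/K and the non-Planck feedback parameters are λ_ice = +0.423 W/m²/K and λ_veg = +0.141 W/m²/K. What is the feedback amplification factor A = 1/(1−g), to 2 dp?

Convert to gains: g_ice = 0.423/3.2 = 0.1322; g_veg = 0.141/3.2 = 0.04406.
Total gain g = 0.17626.
A = 1/(1 − 0.17626) = 1.21.

1.21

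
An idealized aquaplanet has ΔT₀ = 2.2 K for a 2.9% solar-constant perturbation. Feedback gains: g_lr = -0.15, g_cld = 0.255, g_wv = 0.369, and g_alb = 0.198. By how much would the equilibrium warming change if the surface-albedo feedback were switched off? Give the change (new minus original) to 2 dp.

-2.52 K

Original: g = 0.672, ΔT = 2.2/(1−0.672) = 6.7073 K.
Without surface-albedo: g' = 0.474, ΔT' = 2.2/(1−0.474) = 4.1825 K.
Change = 4.1825 − 6.7073 = -2.52 K.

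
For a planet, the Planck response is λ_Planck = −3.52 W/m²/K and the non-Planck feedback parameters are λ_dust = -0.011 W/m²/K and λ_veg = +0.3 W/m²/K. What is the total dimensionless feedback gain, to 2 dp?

0.08

Convert to gains: g_dust = -0.011/3.52 = -0.003125; g_veg = 0.3/3.52 = 0.08523.
Total gain g = 0.082105.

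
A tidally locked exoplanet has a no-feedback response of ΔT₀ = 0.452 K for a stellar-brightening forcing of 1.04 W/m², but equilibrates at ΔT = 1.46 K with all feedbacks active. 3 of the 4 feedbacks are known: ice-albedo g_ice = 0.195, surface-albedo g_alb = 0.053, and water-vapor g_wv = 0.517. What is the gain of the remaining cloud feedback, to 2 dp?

-0.07

Amplification A = ΔT/ΔT₀ = 1.46/0.452 = 3.23.
Total gain g = 1 − 1/A = 1 − 1/3.23 = 0.6904.
Known gains sum to 0.195 + 0.053 + 0.517 = 0.765.
g_cld = 0.6904 − 0.765 = -0.07.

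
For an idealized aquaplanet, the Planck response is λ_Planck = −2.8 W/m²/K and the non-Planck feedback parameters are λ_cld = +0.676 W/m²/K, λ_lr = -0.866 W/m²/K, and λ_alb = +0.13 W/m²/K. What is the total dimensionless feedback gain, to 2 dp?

-0.02

Convert to gains: g_cld = 0.676/2.8 = 0.2414; g_lr = -0.866/2.8 = -0.3093; g_alb = 0.13/2.8 = 0.04643.
Total gain g = -0.02147.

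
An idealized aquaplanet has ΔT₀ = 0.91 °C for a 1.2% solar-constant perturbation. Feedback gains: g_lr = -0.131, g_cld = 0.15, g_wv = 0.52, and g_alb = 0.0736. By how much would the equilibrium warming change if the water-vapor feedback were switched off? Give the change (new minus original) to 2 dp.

-1.35 °C

Original: g = 0.6126, ΔT = 0.91/(1−0.6126) = 2.3490 °C.
Without water-vapor: g' = 0.0926, ΔT' = 0.91/(1−0.0926) = 1.0029 °C.
Change = 1.0029 − 2.3490 = -1.35 °C.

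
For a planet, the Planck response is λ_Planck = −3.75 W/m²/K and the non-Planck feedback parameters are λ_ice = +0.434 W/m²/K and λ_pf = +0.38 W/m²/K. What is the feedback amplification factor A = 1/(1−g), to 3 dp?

Convert to gains: g_ice = 0.434/3.75 = 0.1157; g_pf = 0.38/3.75 = 0.1013.
Total gain g = 0.217.
A = 1/(1 − 0.217) = 1.277.

1.277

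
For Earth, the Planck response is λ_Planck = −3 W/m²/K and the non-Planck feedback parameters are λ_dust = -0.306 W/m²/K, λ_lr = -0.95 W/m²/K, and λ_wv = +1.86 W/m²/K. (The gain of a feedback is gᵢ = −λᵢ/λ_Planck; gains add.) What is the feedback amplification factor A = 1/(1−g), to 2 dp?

Convert to gains: g_dust = -0.306/3 = -0.102; g_lr = -0.95/3 = -0.3167; g_wv = 1.86/3 = 0.62.
Total gain g = 0.2013.
A = 1/(1 − 0.2013) = 1.25.

1.25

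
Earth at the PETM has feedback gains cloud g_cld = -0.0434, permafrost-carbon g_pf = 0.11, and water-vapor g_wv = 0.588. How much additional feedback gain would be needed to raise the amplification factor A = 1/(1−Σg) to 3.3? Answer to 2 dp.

0.04

Current total gain = 0.6546.
Target gain for A = 3.3: g* = 1 − 1/3.3 = 0.697.
Additional gain needed = 0.697 − 0.6546 = 0.04.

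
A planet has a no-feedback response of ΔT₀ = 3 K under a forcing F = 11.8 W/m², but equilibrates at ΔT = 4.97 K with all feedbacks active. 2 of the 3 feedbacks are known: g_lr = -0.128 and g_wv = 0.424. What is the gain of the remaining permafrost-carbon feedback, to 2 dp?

Amplification A = ΔT/ΔT₀ = 4.97/3 = 1.657.
Total gain g = 1 − 1/A = 1 − 1/1.657 = 0.3965.
Known gains sum to -0.128 + 0.424 = 0.296.
g_pf = 0.3965 − 0.296 = 0.10.

0.10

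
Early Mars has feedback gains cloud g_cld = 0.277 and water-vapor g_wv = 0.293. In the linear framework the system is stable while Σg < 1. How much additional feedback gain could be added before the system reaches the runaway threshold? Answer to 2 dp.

Current total gain = 0.277 + 0.293 = 0.57.
Margin to runaway = 1 − 0.57 = 0.43.

0.43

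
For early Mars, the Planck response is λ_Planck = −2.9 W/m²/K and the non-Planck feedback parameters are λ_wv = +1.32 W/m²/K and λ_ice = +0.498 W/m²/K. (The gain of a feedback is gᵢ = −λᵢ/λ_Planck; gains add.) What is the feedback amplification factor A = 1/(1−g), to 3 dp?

Convert to gains: g_wv = 1.32/2.9 = 0.4552; g_ice = 0.498/2.9 = 0.1717.
Total gain g = 0.6269.
A = 1/(1 − 0.6269) = 2.680.

2.680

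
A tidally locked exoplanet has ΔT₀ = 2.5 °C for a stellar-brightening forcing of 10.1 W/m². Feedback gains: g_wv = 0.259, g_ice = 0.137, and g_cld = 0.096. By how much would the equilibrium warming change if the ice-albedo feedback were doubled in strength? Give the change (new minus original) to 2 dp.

Original: g = 0.492, ΔT = 2.5/(1−0.492) = 4.9213 °C.
With doubled ice-albedo: g' = 0.629, ΔT' = 2.5/(1−0.629) = 6.7385 °C.
Change = 6.7385 − 4.9213 = 1.82 °C.

1.82 °C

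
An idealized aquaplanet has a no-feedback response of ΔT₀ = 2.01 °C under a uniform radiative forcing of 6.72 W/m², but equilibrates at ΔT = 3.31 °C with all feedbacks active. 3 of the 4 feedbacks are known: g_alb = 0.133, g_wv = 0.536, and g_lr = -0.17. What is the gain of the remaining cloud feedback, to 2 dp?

-0.11

Amplification A = ΔT/ΔT₀ = 3.31/2.01 = 1.647.
Total gain g = 1 − 1/A = 1 − 1/1.647 = 0.3928.
Known gains sum to 0.133 + 0.536 − 0.17 = 0.499.
g_cld = 0.3928 − 0.499 = -0.11.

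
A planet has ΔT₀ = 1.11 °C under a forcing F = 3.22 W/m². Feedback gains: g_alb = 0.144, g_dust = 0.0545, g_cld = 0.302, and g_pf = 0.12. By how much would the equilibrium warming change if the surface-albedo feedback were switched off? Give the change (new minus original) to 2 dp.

Original: g = 0.6205, ΔT = 1.11/(1−0.6205) = 2.9249 °C.
Without surface-albedo: g' = 0.4765, ΔT' = 1.11/(1−0.4765) = 2.1203 °C.
Change = 2.1203 − 2.9249 = -0.80 °C.

-0.80 °C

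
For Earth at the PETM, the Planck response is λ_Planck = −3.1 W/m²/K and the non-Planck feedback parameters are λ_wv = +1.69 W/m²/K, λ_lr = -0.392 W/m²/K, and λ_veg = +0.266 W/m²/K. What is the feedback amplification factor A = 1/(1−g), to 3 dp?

Convert to gains: g_wv = 1.69/3.1 = 0.5452; g_lr = -0.392/3.1 = -0.1265; g_veg = 0.266/3.1 = 0.08581.
Total gain g = 0.50451.
A = 1/(1 − 0.50451) = 2.018.

2.018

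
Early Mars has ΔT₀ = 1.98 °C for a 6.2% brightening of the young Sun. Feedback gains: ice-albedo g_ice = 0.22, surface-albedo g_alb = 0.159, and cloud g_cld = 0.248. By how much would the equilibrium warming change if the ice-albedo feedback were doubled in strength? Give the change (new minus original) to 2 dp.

Original: g = 0.627, ΔT = 1.98/(1−0.627) = 5.3083 °C.
With doubled ice-albedo: g' = 0.847, ΔT' = 1.98/(1−0.847) = 12.9412 °C.
Change = 12.9412 − 5.3083 = 7.63 °C.

7.63 °C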